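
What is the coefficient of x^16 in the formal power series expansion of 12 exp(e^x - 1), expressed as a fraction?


exp(e^x - 1) is the exponential generating function for the Bell numbers Bell_k: exp(e^x - 1) = sum_{k>=0} Bell_k x^k / k!.
So the coefficient of x^16 in 12 exp(e^x - 1) is 12 Bell_16 / 16!.
Computing: Bell_16 = 10480142147 and 16! = 20922789888000, giving
12 * 10480142147/20922789888000 = 10480142147/1743565824000.

10480142147/1743565824000


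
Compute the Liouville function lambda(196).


The Liouville function is lambda(k) = (-1)^Omega(k), where Omega(k) counts the prime factors of k with multiplicity.
Factoring: 196 = 2 * 2 * 7 * 7, so Omega(196) = 4.
lambda(196) = (-1)^4 = 1.

1


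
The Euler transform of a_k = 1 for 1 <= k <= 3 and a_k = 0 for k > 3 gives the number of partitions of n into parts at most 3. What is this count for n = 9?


Partitions of 9 into parts at most 3:
Using generating function (1-x)^(-1)(1-x^2)^(-1)(1-x^3)^(-1),
the coefficient of x^9 = 12

12


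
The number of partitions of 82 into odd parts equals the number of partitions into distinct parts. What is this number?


Computing partitions of 82 into odd parts (1, 3, 5, ...):
Using the generating function prod_{k>=0} 1/(1-x^(2k+1)),
the count is 92864

92864


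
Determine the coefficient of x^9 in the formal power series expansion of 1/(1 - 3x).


The geometric series identity gives 1/(1 - c x) = sum_{k>=0} c^k x^k, so the coefficient of x^k is c^k.
Here c = 3 and k = 9.
Computing: 3^9 = 19683

19683


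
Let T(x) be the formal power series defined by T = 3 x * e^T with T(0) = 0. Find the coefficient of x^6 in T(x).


Apply the Lagrange inversion formula: if T = 3 x * phi(T) with phi(t) = e^t, then
[x^n] T = 3^n * (1/n) [t^(n-1)] phi(t)^n = 3^n * (1/n) [t^(n-1)] e^(n t) = 3^n * (1/n) * n^(n-1) / (n-1)! = 3^n * n^(n-1) / n!.
When c = 1 this is the Cayley count of rooted labeled trees on n vertices, divided by n!.
For n = 6: 3^6 * 6^5 / 6! = 729 * 7776/720 = 39366/5.

39366/5


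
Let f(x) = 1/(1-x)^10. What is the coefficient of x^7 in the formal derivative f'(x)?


Differentiate: d/dx [ 1/(1-x)^r ] = r / (1-x)^(r+1).
Here r = 10, so f'(x) = 10 / (1-x)^11.
The expansion of 1/(1-x)^(r+1) has coefficient of x^n equal to C(n+r, r).
So the coefficient of x^7 in f'(x) is
10 * C(17, 10) = 10 * 19448 = 194480

194480


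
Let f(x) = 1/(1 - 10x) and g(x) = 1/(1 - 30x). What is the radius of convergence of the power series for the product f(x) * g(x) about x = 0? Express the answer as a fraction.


The radius of 1/(1 - 10x) is 1/10 (nearest singularity at x = 1/10), and the radius of 1/(1 - 30x) is 1/30.
The product f(x)*g(x) = 1/((1 - 10x)(1 - 30x)) has singularities at both 1/10 and 1/30, so its radius of convergence is the distance to the nearest one:
min(1/10, 1/30) = 1/30.

1/30


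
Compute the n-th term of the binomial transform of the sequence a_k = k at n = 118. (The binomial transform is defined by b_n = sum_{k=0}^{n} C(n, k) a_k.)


With a_k = k, b_n = sum_{k=0}^{n} C(n, k) k. Using k * C(n, k) = n * C(n-1, k-1) gives b_n = n * sum_{k>=1} C(n-1, k-1) = n * 2^(n-1).
For n = 118: 118 * 2^117 = 118 * 166153499473114484112975882535043072 = 19606112937827509125331154139135082496.

19606112937827509125331154139135082496


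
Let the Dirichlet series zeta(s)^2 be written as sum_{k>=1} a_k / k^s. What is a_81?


The Dirichlet convolution of the constant function 1 with itself gives (1 * 1)(k) = sum_{d | k} 1 = d(k), the number of positive divisors of k.
Since zeta(s) = sum_{k>=1} 1/k^s, we have zeta(s)^2 = sum_{k>=1} d(k)/k^s, so a_k = d(k).
For k = 81: the divisors are 1, 3, 9, 27, 81.
Count = 5.

5


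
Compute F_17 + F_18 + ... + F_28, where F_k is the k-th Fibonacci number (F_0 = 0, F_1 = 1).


Use the identity sum_{k=0}^{N} F_k = F_{N+2} - 1 (which follows from F_{k+2} - F_{k+1} = F_k). Then
sum_{k=17}^{28} F_k = (F_{30} - 1) - (F_{18} - 1) = F_{30} - F_{18}.
Computing: F_{30} = 832040, F_{18} = 2584, so
Sum = 832040 - 2584 = 829456.

829456


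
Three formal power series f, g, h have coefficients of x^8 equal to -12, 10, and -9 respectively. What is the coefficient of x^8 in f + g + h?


Series addition is componentwise:
-12 + 10 + -9
= -11

-11


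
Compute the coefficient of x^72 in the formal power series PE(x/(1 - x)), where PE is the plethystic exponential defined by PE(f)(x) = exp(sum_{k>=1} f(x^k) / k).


For f(x) = x/(1 - x) we have
sum_{k>=1} f(x^k) / k = sum_{k>=1} (1/k) * x^k / (1 - x^k) = sum_{k, m >= 1} x^(k m) / k,
which after exponentiating simplifies to
PE(x/(1 - x)) = prod_{k>=1} 1 / (1 - x^k).
This is the generating function for the partition function p(n), so the coefficient of x^72 is p(72).
Computing p(72) by dynamic programming over parts 1, 2, ..., 72: p(72) = 5392783.

5392783


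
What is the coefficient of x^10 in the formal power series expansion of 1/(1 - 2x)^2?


The general identity 1/(1 - c x)^r = sum_{k>=0} c^k C(k + r - 1, r - 1) x^k follows by substituting y = c x into 1/(1 - y)^r = sum_{k>=0} C(k + r - 1, r - 1) y^k.
For c = 2, r = 2, k = 10:
2^10 * C(11, 1) = 1024 * 11 = 11264.

11264


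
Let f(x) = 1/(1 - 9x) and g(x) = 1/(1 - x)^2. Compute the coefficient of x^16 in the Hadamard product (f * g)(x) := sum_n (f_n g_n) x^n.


f has coefficients f_k = 9^k. For g = 1/(1 - x)^2 the coefficient is g_k = C(k + 1, 1) = k + 1. The Hadamard coefficient is (f * g)_k = 9^k * (k + 1).
For k = 16: 9^16 * 17 = 1853020188851841 * 17 = 31501343210481297.

31501343210481297


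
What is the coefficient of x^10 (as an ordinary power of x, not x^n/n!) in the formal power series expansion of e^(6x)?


The exponential series is e^y = sum_{k>=0} y^k / k!. Substituting y = 6x gives
e^(6x) = sum_{k>=0} 6^k x^k / k!.
So the coefficient of x^n is a^n/n! with a = 6, n = 10:
6^10 / 10! = 60466176/3628800 = 2916/175

2916/175


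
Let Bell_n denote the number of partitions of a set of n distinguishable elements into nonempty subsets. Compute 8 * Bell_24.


Bell_24 can be computed from the Bell triangle or from Dobinski's identity Bell_n = (1/e) * sum_{k>=0} k^n / k!.
Computing Bell_24 = 445958869294805289.
Then 8 * 445958869294805289 = 3567670954358442312.

3567670954358442312


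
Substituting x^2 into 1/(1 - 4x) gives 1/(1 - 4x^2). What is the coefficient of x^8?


The coefficient of x^(2m) in 1/(1 - 4x^2) is 4^m.
With n = 8 = 2*4, the coefficient is 4^4 = 256.

256


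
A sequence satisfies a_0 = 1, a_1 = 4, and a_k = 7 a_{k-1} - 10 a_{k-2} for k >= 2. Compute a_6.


The characteristic equation is t^2 - 7 t + 10 = 0, with roots r_1 = 5 and r_2 = 2 (so c_1 = r_1 + r_2, c_2 = -r_1 r_2 as required).
One can use the closed form a_n = A r_1^n + B r_2^n, but direct iteration is more reliable:
a_0 = 1, a_1 = 4, a_2 = 18, a_3 = 86, a_4 = 422, a_5 = 2094, a_6 = 10438.
So a_6 = 10438.

10438


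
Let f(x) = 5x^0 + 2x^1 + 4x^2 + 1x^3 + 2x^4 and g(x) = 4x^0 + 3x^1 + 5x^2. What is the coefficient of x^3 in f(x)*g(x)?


Cauchy product at x^3:
2*5 + 4*3 + 1*4
= 26

26


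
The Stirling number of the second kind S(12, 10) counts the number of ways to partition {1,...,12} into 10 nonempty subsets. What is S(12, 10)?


Using the explicit formula S(n,k) = (1/k!) sum_{j=0}^{k} (-1)^(k-j) C(k,j) j^n:
S(12, 10) = 1705
Equivalently, S(n,k) is n! times the coefficient of x^n in the EGF (e^x - 1)^k / k!.

1705


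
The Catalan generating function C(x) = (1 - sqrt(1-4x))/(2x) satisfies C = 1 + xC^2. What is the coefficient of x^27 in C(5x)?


Substituting x -> 5x scales the n-th coefficient by 5^n, so [x^27] C(5x) = 5^27 * C_27.
C_27 = C(2*27, 27)/(28) = 1946939425648112/28 = 69533550916004.
So 5^27 * 69533550916004 = 7450580596923828125 * 69533550916004 = 518065325289994478225708007812500.

518065325289994478225708007812500


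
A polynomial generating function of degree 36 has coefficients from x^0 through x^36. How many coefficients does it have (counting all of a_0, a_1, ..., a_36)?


A polynomial of degree 36 takes the form a_0 + a_1 x + ... + a_36 x^36.
The number of coefficients is 36 + 1 = 37.

37


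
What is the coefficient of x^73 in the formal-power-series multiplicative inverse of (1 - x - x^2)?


Let the inverse be f(x) = sum_{k>=0} a_k x^k. From f(x) * (1 - x - x^2) = 1 and matching coefficients:
 x^0: a_0 = 1.
 x^1: a_1 - a_0 = 0, so a_1 = 1.
 x^k (k >= 2): a_k - a_{k-1} - a_{k-2} = 0, i.e. a_k = a_{k-1} + a_{k-2}.
This is the Fibonacci-type recurrence shifted so that a_0 = a_1 = 1.
Iterating: a_0=1, a_1=1, a_2=2, a_3=3, a_4=5, a_5=8, a_6=13, a_7=21, a_8=34, a_9=55, ...
a_73 = 1304969544928657.

1304969544928657


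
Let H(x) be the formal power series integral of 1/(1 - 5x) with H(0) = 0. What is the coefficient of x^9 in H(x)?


1/(1 - 5x) = sum_{k>=0} 5^k x^k. Integrating termwise with H(0) = 0:
H(x) = sum_{k>=0} 5^k x^(k+1) / (k+1) = sum_{m>=1} 5^(m-1) x^m / m.
For m = 9: 5^8/9 = 390625/9 = 390625/9.

390625/9


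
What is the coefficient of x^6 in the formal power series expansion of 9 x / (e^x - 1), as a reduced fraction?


The exponential generating function for Bernoulli numbers is
x / (e^x - 1) = sum_{k>=0} B_k x^k / k!.
So the coefficient of x^6 in 9 x / (e^x - 1) is 9 B_6 / 6!.
Computing: B_6 = 1/42, 6! = 720, giving
9 * 1/42 / 720 = 1/3360.

1/3360


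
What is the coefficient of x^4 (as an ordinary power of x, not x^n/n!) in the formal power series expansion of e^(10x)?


The exponential series is e^y = sum_{k>=0} y^k / k!. Substituting y = 10x gives
e^(10x) = sum_{k>=0} 10^k x^k / k!.
So the coefficient of x^n is a^n/n! with a = 10, n = 4:
10^4 / 4! = 10000/24 = 1250/3

1250/3


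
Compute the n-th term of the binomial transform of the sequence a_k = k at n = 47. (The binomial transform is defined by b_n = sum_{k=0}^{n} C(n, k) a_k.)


With a_k = k, b_n = sum_{k=0}^{n} C(n, k) k. Using k * C(n, k) = n * C(n-1, k-1) gives b_n = n * sum_{k>=1} C(n-1, k-1) = n * 2^(n-1).
For n = 47: 47 * 2^46 = 47 * 70368744177664 = 3307330976350208.

3307330976350208


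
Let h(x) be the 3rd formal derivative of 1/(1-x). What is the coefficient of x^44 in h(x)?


Differentiating 3 times: d^3/dx^3 [1/(1-x)] = 3!/(1-x)^4.
The expansion 1/(1-x)^4 = sum_{k>=0} C(k+3, 3) x^k, so the coefficient of x^n in 3!/(1-x)^4 is 3! * C(n+3, 3).
For n = 44: 6 * C(47, 3) = 6 * 16215 = 97290

97290


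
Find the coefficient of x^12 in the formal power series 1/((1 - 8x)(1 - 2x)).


By partial fractions or Cauchy convolution:
The coefficient equals sum_{k=0}^{12} 8^k * 2^(12-k).
= 91625967616

91625967616


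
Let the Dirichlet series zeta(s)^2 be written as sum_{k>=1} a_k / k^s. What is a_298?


The Dirichlet convolution of the constant function 1 with itself gives (1 * 1)(k) = sum_{d | k} 1 = d(k), the number of positive divisors of k.
Since zeta(s) = sum_{k>=1} 1/k^s, we have zeta(s)^2 = sum_{k>=1} d(k)/k^s, so a_k = d(k).
For k = 298: the divisors are 1, 2, 149, 298.
Count = 4.

4


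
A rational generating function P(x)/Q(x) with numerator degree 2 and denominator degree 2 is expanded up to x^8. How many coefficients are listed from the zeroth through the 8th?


Expanding up to x^8 gives the coefficients for x^0, x^1, ..., x^8.
That is 8 + 1 = 9 coefficients in total.

9


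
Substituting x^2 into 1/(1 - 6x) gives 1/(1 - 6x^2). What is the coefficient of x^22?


The coefficient of x^(2m) in 1/(1 - 6x^2) is 6^m.
With n = 22 = 2*11, the coefficient is 6^11 = 362797056.

362797056


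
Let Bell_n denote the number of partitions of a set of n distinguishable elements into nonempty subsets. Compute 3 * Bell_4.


Bell_4 can be computed from the Bell triangle or from Dobinski's identity Bell_n = (1/e) * sum_{k>=0} k^n / k!.
Computing Bell_4 = 15.
Then 3 * 15 = 45.

45


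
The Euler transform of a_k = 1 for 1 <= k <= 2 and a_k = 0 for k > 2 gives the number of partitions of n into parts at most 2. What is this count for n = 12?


Partitions of 12 into parts at most 2:
Using generating function (1-x)^(-1)(1-x^2)^(-1),
the coefficient of x^12 = 7

7


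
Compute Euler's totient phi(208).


phi(n) counts integers in [1, n] coprime to n. Using the multiplicative formula phi(n) = n * prod_{p | n} (1 - 1/p):
208 = 2^4 * 13, so
phi(208) = 208 * (1 - 1/2) * (1 - 1/13) = 96.

96


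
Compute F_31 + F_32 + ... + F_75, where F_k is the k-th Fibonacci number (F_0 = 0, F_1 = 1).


Use the identity sum_{k=0}^{N} F_k = F_{N+2} - 1 (which follows from F_{k+2} - F_{k+1} = F_k). Then
sum_{k=31}^{75} F_k = (F_{77} - 1) - (F_{32} - 1) = F_{77} - F_{32}.
Computing: F_{77} = 5527939700884757, F_{32} = 2178309, so
Sum = 5527939700884757 - 2178309 = 5527939698706448.

5527939698706448


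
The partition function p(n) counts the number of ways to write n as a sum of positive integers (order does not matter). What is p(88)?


Using the generating function prod_{k>=1} 1/(1-x^k), we compute p(88).
By dynamic programming over parts 1 through 88:
p(88) = 44108109

44108109


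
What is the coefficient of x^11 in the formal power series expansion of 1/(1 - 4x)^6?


The general identity 1/(1 - c x)^r = sum_{k>=0} c^k C(k + r - 1, r - 1) x^k follows by substituting y = c x into 1/(1 - y)^r = sum_{k>=0} C(k + r - 1, r - 1) y^k.
For c = 4, r = 6, k = 11:
4^11 * C(16, 5) = 4194304 * 4368 = 18320719872.

18320719872


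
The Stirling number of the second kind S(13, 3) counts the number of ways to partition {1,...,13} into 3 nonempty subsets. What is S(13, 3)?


Using the explicit formula S(n,k) = (1/k!) sum_{j=0}^{k} (-1)^(k-j) C(k,j) j^n:
S(13, 3) = 261625
Equivalently, S(n,k) is n! times the coefficient of x^n in the EGF (e^x - 1)^k / k!.

261625


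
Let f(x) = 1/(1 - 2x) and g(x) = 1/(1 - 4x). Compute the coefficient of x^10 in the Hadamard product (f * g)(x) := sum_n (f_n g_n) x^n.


f has coefficients f_k = 2^k and g has coefficients g_k = 4^k, so the Hadamard product has coefficient (f*g)_k = 2^k * 4^k = 8^k.
For k = 10: 8^10 = 1073741824.

1073741824


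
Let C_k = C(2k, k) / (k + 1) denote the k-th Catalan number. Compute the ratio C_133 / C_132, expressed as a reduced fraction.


Using C_k = (2k)! / (k! (k+1)!), the ratio C_{k+1}/C_k simplifies to
C_{k+1}/C_k = [(2k+2)! / ((k+1)! (k+2)!)] * [k! (k+1)! / (2k)!]
 = (2k+2)(2k+1) / ((k+1)(k+2)) = 2(2k+1) / (k+2).
For k = 132: 2(2*132 + 1) / (132 + 2) = 530/134 = 265/67.

265/67


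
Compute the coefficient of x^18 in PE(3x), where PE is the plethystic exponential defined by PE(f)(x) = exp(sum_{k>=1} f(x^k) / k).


With f(x) = 3x, the exponent is sum_{k>=1} 3 x^k / k = 3 * (-ln(1 - x)). Exponentiating:
PE(3x) = exp(-3 ln(1 - x)) = 1/(1 - x)^3.
By the negative binomial expansion, [x^n] 1/(1 - x)^3 = C(n + 2, 2).
For n = 18: C(20, 2) = 190.

190


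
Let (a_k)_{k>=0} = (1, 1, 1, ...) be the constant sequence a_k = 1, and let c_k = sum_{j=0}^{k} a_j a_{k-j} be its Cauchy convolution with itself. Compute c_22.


Since a_j = 1 for all j >= 0, the convolution sum becomes
c_k = sum_{j=0}^{k} 1 * 1 = 1 * (k + 1).
Equivalently, the generating function of (a_k) is 1/(1 - x) and its square is 1/(1 - x)^2 = sum_{k>=0} 1(k + 1) x^k.
For k = 22: 1 * 23 = 23.

23


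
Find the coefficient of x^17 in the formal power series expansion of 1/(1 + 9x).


Write 1/(1 + c x) = 1/(1 - (-c) x) and apply the geometric-series identity
1/(1 - y) = sum_{k>=0} y^k to get 1/(1 + c x) = sum_{k>=0} (-c)^k x^k.
So the coefficient of x^k is (-c)^k = (-1)^k * c^k.
Here c = 9 and k = 17:
(-9)^17 = -1 * 16677181699666569 = -16677181699666569

-16677181699666569


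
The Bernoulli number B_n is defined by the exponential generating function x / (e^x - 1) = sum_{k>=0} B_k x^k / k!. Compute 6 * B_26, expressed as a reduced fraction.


Bernoulli numbers can also be computed recursively via B_0 = 1 and sum_{j=0}^{m} C(m+1, j) B_j = 0 for m >= 1. Odd-index Bernoulli numbers vanish for k >= 3.
Computing B_26 = 8553103/6, so 6 * B_26 = 6 * 8553103/6 = 8553103.

8553103


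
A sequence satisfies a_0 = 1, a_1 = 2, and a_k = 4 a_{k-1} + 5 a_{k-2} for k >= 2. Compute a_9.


The characteristic equation is t^2 - 4 t - 5 = 0, with roots r_1 = 5 and r_2 = -1 (so c_1 = r_1 + r_2, c_2 = -r_1 r_2 as required).
One can use the closed form a_n = A r_1^n + B r_2^n, but direct iteration is more reliable:
a_0 = 1, a_1 = 2, a_2 = 13, a_3 = 62, a_4 = 313, a_5 = 1562, a_6 = 7813, a_7 = 39062, a_8 = 195313, a_9 = 976562.
So a_9 = 976562.

976562


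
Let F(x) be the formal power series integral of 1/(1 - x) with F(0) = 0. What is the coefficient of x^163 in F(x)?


1/(1 - x) = sum_{k>=0} x^k. Integrating termwise and using F(0) = 0 gives
F(x) = sum_{k>=0} x^(k+1) / (k+1) = sum_{m>=1} x^m / m = -ln(1 - x).
So the coefficient of x^163 is 1/163 = 1/163.

1/163


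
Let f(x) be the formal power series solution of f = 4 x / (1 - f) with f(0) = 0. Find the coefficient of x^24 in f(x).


Apply Lagrange inversion: f = 4 x * phi(f) with phi(t) = 1/(1 - t), so
[x^n] f = 4^n * (1/n) [t^(n-1)] phi(t)^n = 4^n * (1/n) [t^(n-1)] (1 - t)^(-n) = 4^n * (1/n) C(2n - 2, n - 1) = 4^n * C_{n-1}.
For n = 24: C_23 = C(46, 23) / 24 = 8233430727600/24 = 343059613650.
With the 4^24 = 281474976710656 factor, the coefficient is 281474976710656 * 343059613650 = 96562696762500395198054400.

96562696762500395198054400


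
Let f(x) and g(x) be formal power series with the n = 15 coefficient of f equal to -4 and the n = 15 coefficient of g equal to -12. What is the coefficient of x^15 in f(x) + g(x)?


Addition of formal power series is termwise.
The coefficient of x^15 in f + g = -4 + -12
= -16

-16


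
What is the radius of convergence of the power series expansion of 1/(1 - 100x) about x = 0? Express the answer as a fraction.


Expanding 1/(1 - 100x) = sum_{k>=0} 100^k x^k, the series converges when |100x| < 1, i.e., |x| < 1/100.
So the radius of convergence is 1/100 = 1/100.

1/100


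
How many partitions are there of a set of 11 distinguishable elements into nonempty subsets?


Bell_11 can be computed from the Bell triangle or from Dobinski's identity Bell_n = (1/e) * sum_{k>=0} k^n / k!.
Computing Bell_11 = 678570.

678570


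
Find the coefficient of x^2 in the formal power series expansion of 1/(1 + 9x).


Write 1/(1 + c x) = 1/(1 - (-c) x) and apply the geometric-series identity
1/(1 - y) = sum_{k>=0} y^k to get 1/(1 + c x) = sum_{k>=0} (-c)^k x^k.
So the coefficient of x^k is (-c)^k = (-1)^k * c^k.
Here c = 9 and k = 2:
(-9)^2 = 1 * 81 = 81

81


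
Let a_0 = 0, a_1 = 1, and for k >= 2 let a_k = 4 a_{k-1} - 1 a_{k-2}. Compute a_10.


Iterating the recurrence forward:
a_0 = 0
a_1 = 1
a_2 = 4*1 - 1*0 = 4
a_3 = 4*4 - 1*1 = 15
a_4 = 4*15 - 1*4 = 56
a_5 = 4*56 - 1*15 = 209
a_6 = 4*209 - 1*56 = 780
a_7 = 4*780 - 1*209 = 2911
a_8 = 4*2911 - 1*780 = 10864
a_9 = 4*10864 - 1*2911 = 40545
a_10 = 4*40545 - 1*10864 = 151316
So a_10 = 151316.

151316


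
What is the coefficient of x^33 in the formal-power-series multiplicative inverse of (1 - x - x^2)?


Let the inverse be f(x) = sum_{k>=0} a_k x^k. From f(x) * (1 - x - x^2) = 1 and matching coefficients:
 x^0: a_0 = 1.
 x^1: a_1 - a_0 = 0, so a_1 = 1.
 x^k (k >= 2): a_k - a_{k-1} - a_{k-2} = 0, i.e. a_k = a_{k-1} + a_{k-2}.
This is the Fibonacci-type recurrence shifted so that a_0 = a_1 = 1.
Iterating: a_0=1, a_1=1, a_2=2, a_3=3, a_4=5, a_5=8, a_6=13, a_7=21, a_8=34, a_9=55, ...
a_33 = 5702887.

5702887


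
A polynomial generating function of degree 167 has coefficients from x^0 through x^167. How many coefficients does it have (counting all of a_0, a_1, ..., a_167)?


A polynomial of degree 167 takes the form a_0 + a_1 x + ... + a_167 x^167.
The number of coefficients is 167 + 1 = 168.

168


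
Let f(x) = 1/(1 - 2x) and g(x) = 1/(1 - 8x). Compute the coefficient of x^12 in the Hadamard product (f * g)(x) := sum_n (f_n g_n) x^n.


f has coefficients f_k = 2^k and g has coefficients g_k = 8^k, so the Hadamard product has coefficient (f*g)_k = 2^k * 8^k = 16^k.
For k = 12: 16^12 = 281474976710656.

281474976710656


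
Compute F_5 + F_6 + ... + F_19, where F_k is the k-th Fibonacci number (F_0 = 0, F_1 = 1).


Use the identity sum_{k=0}^{N} F_k = F_{N+2} - 1 (which follows from F_{k+2} - F_{k+1} = F_k). Then
sum_{k=5}^{19} F_k = (F_{21} - 1) - (F_{6} - 1) = F_{21} - F_{6}.
Computing: F_{21} = 10946, F_{6} = 8, so
Sum = 10946 - 8 = 10938.

10938


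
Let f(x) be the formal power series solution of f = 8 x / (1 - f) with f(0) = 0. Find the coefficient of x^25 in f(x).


Apply Lagrange inversion: f = 8 x * phi(f) with phi(t) = 1/(1 - t), so
[x^n] f = 8^n * (1/n) [t^(n-1)] phi(t)^n = 8^n * (1/n) [t^(n-1)] (1 - t)^(-n) = 8^n * (1/n) C(2n - 2, n - 1) = 8^n * C_{n-1}.
For n = 25: C_24 = C(48, 24) / 25 = 32247603683100/25 = 1289904147324.
With the 8^25 = 37778931862957161709568 factor, the coefficient is 37778931862957161709568 * 1289904147324 = 48731200891499252496119493172396032.

48731200891499252496119493172396032


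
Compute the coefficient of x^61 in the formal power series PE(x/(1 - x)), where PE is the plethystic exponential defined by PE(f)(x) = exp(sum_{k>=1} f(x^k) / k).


For f(x) = x/(1 - x) we have
sum_{k>=1} f(x^k) / k = sum_{k>=1} (1/k) * x^k / (1 - x^k) = sum_{k, m >= 1} x^(k m) / k,
which after exponentiating simplifies to
PE(x/(1 - x)) = prod_{k>=1} 1 / (1 - x^k).
This is the generating function for the partition function p(n), so the coefficient of x^61 is p(61).
Computing p(61) by dynamic programming over parts 1, 2, ..., 61: p(61) = 1121505.

1121505


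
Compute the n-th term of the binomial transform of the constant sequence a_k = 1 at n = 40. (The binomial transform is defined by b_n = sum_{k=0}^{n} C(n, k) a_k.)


With a_k = 1 for all k, b_n = sum_{k=0}^{n} C(n, k) = 2^n by the binomial theorem.
For n = 40: 2^40 = 1099511627776.

1099511627776


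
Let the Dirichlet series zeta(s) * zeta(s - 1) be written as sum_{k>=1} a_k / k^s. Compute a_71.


Convolution gives a_k = sum_{d | k} d * 1 = sum_{d | k} d = sigma(k), the sum of positive divisors of k.
For k = 71, the divisors are 1, 71, so
sigma(71) = 1 + 71 = 72.

72


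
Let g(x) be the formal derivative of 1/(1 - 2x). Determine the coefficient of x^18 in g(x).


Differentiate termwise: d/dx sum_{k>=0} 2^k x^k = sum_{k>=1} k 2^k x^(k-1) = sum_{j>=0} (j+1) 2^(j+1) x^j.
Equivalently, d/dx [1/(1 - 2x)] = 2/(1 - 2x)^2.
For j = 18: 19 * 2^19 = 19 * 524288 = 9961472.

9961472


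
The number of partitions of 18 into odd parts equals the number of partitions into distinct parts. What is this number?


Computing partitions of 18 into odd parts (1, 3, 5, ...):
Using the generating function prod_{k>=0} 1/(1-x^(2k+1)),
the count is 46

46


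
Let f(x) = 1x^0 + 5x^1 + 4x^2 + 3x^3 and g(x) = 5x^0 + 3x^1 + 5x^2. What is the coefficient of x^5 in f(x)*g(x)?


Cauchy product at x^5:
3*5
= 15

15


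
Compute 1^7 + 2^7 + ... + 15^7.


This power sum has a closed form given by Faulhaber's formula
sum_{k=1}^{m} k^p = (1 / (p + 1)) * sum_{j=0}^{p} C(p + 1, j) B_j m^(p + 1 - j),
but for small m direct computation is fastest:
1 + 128 + 2187 + 16384 + 78125 + 279936 + 823543 + 2097152 + 4782969 + 10000000 + 19487171 + 35831808 + 62748517 + 105413504 + 170859375 = 412420800.

412420800


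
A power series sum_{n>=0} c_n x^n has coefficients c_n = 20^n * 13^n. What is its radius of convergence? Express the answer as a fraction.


By the root test (Cauchy-Hadamard), the radius is R = 1 / limsup_n |c_n|^(1/n).
Here |c_n|^(1/n) = (20^n * 13^n)^(1/n) = 20 * 13 = 260 for all n.
So R = 1/260 = 1/260.

1/260


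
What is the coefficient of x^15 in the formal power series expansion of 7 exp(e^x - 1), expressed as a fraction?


exp(e^x - 1) is the exponential generating function for the Bell numbers Bell_k: exp(e^x - 1) = sum_{k>=0} Bell_k x^k / k!.
So the coefficient of x^15 in 7 exp(e^x - 1) is 7 Bell_15 / 15!.
Computing: Bell_15 = 1382958545 and 15! = 1307674368000, giving
7 * 1382958545/1307674368000 = 276591709/37362124800.

276591709/37362124800


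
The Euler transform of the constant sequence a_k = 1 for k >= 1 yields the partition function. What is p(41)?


The Euler transform converts the sequence a_k = 1 into the number of integer partitions.
Using the recurrence or dynamic programming:
p(41) = 44583

44583


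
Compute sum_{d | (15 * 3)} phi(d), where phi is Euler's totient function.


First, 15 * 3 = 45. One classical identity is sum_{d | n} phi(d) = n (each k in [1, n] has a unique gcd with n, and among the k's with gcd(k, n) = n/d there are phi(d) of them). So the sum equals 45. We also verify directly:
Divisors of 45: 1, 3, 5, 9, 15, 45.
phi values: 1, 2, 4, 6, 8, 24.
Sum = 45.

45


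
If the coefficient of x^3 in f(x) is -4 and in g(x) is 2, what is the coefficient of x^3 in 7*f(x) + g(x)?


Scalar multiplication scales coefficients: 7 * -4 = -28.
Then add the g coefficient: -28 + 2
= -26

-26


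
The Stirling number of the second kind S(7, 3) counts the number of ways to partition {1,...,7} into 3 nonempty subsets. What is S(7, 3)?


Using the explicit formula S(n,k) = (1/k!) sum_{j=0}^{k} (-1)^(k-j) C(k,j) j^n:
S(7, 3) = 301
Equivalently, S(n,k) is n! times the coefficient of x^n in the EGF (e^x - 1)^k / k!.

301


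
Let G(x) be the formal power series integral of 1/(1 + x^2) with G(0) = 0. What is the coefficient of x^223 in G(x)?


1/(1 + x^2) = sum_{j>=0} (-1)^j x^(2j). Integrating termwise with G(0) = 0:
G(x) = sum_{j>=0} (-1)^j x^(2j+1) / (2j+1) = arctan(x).
Only odd powers are nonzero. For x^223 write 223 = 2*111 + 1, giving
(-1)^111 / 223 = -1/223 = -1/223.

-1/223


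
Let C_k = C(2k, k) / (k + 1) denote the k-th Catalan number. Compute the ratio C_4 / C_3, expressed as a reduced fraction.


Using C_k = (2k)! / (k! (k+1)!), the ratio C_{k+1}/C_k simplifies to
C_{k+1}/C_k = [(2k+2)! / ((k+1)! (k+2)!)] * [k! (k+1)! / (2k)!]
 = (2k+2)(2k+1) / ((k+1)(k+2)) = 2(2k+1) / (k+2).
For k = 3: 2(2*3 + 1) / (3 + 2) = 14/5 = 14/5.

14/5


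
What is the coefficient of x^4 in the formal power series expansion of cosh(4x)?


The Maclaurin series is cosh(t) = sum_{m>=0} t^(2m) / (2m)!, so substituting t = 4x, only even powers of x are nonzero, with coefficient of x^(2m) equal to 4^(2m) / (2m)!.
For x^4 the coefficient is 4^4/4! = 256/24 = 32/3.

32/3


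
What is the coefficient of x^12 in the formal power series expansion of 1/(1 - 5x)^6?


The general identity 1/(1 - c x)^r = sum_{k>=0} c^k C(k + r - 1, r - 1) x^k follows by substituting y = c x into 1/(1 - y)^r = sum_{k>=0} C(k + r - 1, r - 1) y^k.
For c = 5, r = 6, k = 12:
5^12 * C(17, 5) = 244140625 * 6188 = 1510742187500.

1510742187500


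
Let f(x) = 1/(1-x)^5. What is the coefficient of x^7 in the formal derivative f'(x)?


Differentiate: d/dx [ 1/(1-x)^r ] = r / (1-x)^(r+1).
Here r = 5, so f'(x) = 5 / (1-x)^6.
The expansion of 1/(1-x)^(r+1) has coefficient of x^n equal to C(n+r, r).
So the coefficient of x^7 in f'(x) is
5 * C(12, 5) = 5 * 792 = 3960

3960


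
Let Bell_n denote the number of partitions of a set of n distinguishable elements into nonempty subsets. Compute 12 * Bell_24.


Bell_24 can be computed from the Bell triangle or from Dobinski's identity Bell_n = (1/e) * sum_{k>=0} k^n / k!.
Computing Bell_24 = 445958869294805289.
Then 12 * 445958869294805289 = 5351506431537663468.

5351506431537663468


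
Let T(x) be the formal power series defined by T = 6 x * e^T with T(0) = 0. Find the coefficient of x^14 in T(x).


Apply the Lagrange inversion formula: if T = 6 x * phi(T) with phi(t) = e^t, then
[x^n] T = 6^n * (1/n) [t^(n-1)] phi(t)^n = 6^n * (1/n) [t^(n-1)] e^(n t) = 6^n * (1/n) * n^(n-1) / (n-1)! = 6^n * n^(n-1) / n!.
When c = 1 this is the Cayley count of rooted labeled trees on n vertices, divided by n!.
For n = 14: 6^14 * 14^13 / 14! = 78364164096 * 793714773254144/87178291200 = 2550642919503888384/3575.

2550642919503888384/3575


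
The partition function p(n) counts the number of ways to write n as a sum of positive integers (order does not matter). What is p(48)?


Using the generating function prod_{k>=1} 1/(1-x^k), we compute p(48).
By dynamic programming over parts 1 through 48:
p(48) = 147273

147273


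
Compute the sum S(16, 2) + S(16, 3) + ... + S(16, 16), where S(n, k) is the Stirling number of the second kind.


By definition, S(n, k) counts partitions of an n-set into exactly k nonempty blocks.
Computing row n = 16 for k = 2..16:
S(16, k): 32767, 7141686, 171798901, 1096190550, 2734926558, 3281882604, 2141764053, 820784250, 193754990, 28936908, 2757118, 165620, 6020, 120, 1
Sum = 10480142146.

10480142146


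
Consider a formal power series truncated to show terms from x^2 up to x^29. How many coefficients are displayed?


From x^2 to x^29 inclusive, the count is 29 - 2 + 1 = 28.

28


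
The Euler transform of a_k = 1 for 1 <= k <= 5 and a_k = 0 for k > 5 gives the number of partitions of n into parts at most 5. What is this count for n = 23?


Partitions of 23 into parts at most 5:
Using generating function (1-x)^(-1)(1-x^2)^(-1)...(1-x^5)^(-1),
the coefficient of x^23 = 291

291


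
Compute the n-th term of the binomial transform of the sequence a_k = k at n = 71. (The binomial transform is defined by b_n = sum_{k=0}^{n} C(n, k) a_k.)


With a_k = k, b_n = sum_{k=0}^{n} C(n, k) k. Using k * C(n, k) = n * C(n-1, k-1) gives b_n = n * sum_{k>=1} C(n-1, k-1) = n * 2^(n-1).
For n = 71: 71 * 2^70 = 71 * 1180591620717411303424 = 83822005070936202543104.

83822005070936202543104


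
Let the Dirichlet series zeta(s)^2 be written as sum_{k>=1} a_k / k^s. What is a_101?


The Dirichlet convolution of the constant function 1 with itself gives (1 * 1)(k) = sum_{d | k} 1 = d(k), the number of positive divisors of k.
Since zeta(s) = sum_{k>=1} 1/k^s, we have zeta(s)^2 = sum_{k>=1} d(k)/k^s, so a_k = d(k).
For k = 101: the divisors are 1, 101.
Count = 2.

2


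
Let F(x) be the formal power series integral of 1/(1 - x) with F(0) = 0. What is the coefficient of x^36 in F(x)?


1/(1 - x) = sum_{k>=0} x^k. Integrating termwise and using F(0) = 0 gives
F(x) = sum_{k>=0} x^(k+1) / (k+1) = sum_{m>=1} x^m / m = -ln(1 - x).
So the coefficient of x^36 is 1/36 = 1/36.

1/36


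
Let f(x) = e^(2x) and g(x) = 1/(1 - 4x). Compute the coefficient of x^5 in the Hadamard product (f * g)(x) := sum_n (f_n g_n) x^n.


Expanding: f_k = 2^k/k! (from e^(2x)) and g_k = 4^k (from 1/(1 - 4x)). So the Hadamard coefficient (f * g)_k = 2^k 4^k / k! = (8)^k / k!.
For k = 5: 8^5/5! = 32768/120 = 4096/15.

4096/15


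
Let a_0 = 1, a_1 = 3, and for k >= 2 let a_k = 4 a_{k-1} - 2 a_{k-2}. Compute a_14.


Iterating the recurrence forward:
a_0 = 1
a_1 = 3
a_2 = 4*3 - 2*1 = 10
a_3 = 4*10 - 2*3 = 34
a_4 = 4*34 - 2*10 = 116
a_5 = 4*116 - 2*34 = 396
a_6 = 4*396 - 2*116 = 1352
a_7 = 4*1352 - 2*396 = 4616
a_8 = 4*4616 - 2*1352 = 15760
a_9 = 4*15760 - 2*4616 = 53808
a_10 = 4*53808 - 2*15760 = 183712
a_11 = 4*183712 - 2*53808 = 627232
a_12 = 4*627232 - 2*183712 = 2141504
a_13 = 4*2141504 - 2*627232 = 7311552
a_14 = 4*7311552 - 2*2141504 = 24963200
So a_14 = 24963200.

24963200


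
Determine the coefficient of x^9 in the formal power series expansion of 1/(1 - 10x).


The geometric series identity gives 1/(1 - c x) = sum_{k>=0} c^k x^k, so the coefficient of x^k is c^k.
Here c = 10 and k = 9.
Computing: 10^9 = 1000000000

1000000000


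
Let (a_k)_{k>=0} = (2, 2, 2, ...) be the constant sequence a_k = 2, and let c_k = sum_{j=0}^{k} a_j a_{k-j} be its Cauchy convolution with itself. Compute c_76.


Since a_j = 2 for all j >= 0, the convolution sum becomes
c_k = sum_{j=0}^{k} 2 * 2 = 4 * (k + 1).
Equivalently, the generating function of (a_k) is 2/(1 - x) and its square is 4/(1 - x)^2 = sum_{k>=0} 4(k + 1) x^k.
For k = 76: 4 * 77 = 308.

308


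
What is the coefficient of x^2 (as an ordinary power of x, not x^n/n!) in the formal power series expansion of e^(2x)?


The exponential series is e^y = sum_{k>=0} y^k / k!. Substituting y = 2x gives
e^(2x) = sum_{k>=0} 2^k x^k / k!.
So the coefficient of x^n is a^n/n! with a = 2, n = 2:
2^2 / 2! = 4/2 = 2

2


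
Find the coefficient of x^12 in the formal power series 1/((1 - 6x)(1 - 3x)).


By partial fractions or Cauchy convolution:
The coefficient equals sum_{k=0}^{12} 6^k * 3^(12-k).
= 4353033231

4353033231


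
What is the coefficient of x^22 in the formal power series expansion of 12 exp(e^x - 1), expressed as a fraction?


exp(e^x - 1) is the exponential generating function for the Bell numbers Bell_k: exp(e^x - 1) = sum_{k>=0} Bell_k x^k / k!.
So the coefficient of x^22 in 12 exp(e^x - 1) is 12 Bell_22 / 22!.
Computing: Bell_22 = 4506715738447323 and 22! = 1124000727777607680000, giving
12 * 4506715738447323/1124000727777607680000 = 88366975263673/1836602496368640000.

88366975263673/1836602496368640000


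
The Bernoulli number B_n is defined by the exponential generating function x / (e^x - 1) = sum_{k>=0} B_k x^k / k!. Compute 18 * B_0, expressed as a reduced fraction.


Bernoulli numbers can also be computed recursively via B_0 = 1 and sum_{j=0}^{m} C(m+1, j) B_j = 0 for m >= 1. Odd-index Bernoulli numbers vanish for k >= 3.
Computing B_0 = 1, so 18 * B_0 = 18 * 1 = 18.

18


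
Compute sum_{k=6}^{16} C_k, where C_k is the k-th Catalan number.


C_6 through C_16: 132, 429, 1430, 4862, 16796, 58786, 208012, 742900, 2674440, 9694845, 35357670
Sum = 132 + 429 + 1430 + 4862 + 16796 + 58786 + 208012 + 742900 + 2674440 + 9694845 + 35357670
= 48760302

48760302


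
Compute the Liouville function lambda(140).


The Liouville function is lambda(k) = (-1)^Omega(k), where Omega(k) counts the prime factors of k with multiplicity.
Factoring: 140 = 2 * 2 * 5 * 7, so Omega(140) = 4.
lambda(140) = (-1)^4 = 1.

1


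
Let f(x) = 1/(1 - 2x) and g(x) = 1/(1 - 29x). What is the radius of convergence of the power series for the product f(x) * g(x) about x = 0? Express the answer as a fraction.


The radius of 1/(1 - 2x) is 1/2 (nearest singularity at x = 1/2), and the radius of 1/(1 - 29x) is 1/29.
The product f(x)*g(x) = 1/((1 - 2x)(1 - 29x)) has singularities at both 1/2 and 1/29, so its radius of convergence is the distance to the nearest one:
min(1/2, 1/29) = 1/29.

1/29


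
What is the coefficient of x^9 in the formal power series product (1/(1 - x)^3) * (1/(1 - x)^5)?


Combine the factors: (1/(1 - x)^3) * (1/(1 - x)^5) = 1/(1 - x)^8.
Then use 1/(1 - x)^r = sum_{k>=0} C(k + r - 1, r - 1) x^k with r = 8 and k = 9:
C(16, 7) = 11440.

11440


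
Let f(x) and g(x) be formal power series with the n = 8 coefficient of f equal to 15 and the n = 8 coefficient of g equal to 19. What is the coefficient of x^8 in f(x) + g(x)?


Addition of formal power series is termwise.
The coefficient of x^8 in f + g = 15 + 19
= 34

34


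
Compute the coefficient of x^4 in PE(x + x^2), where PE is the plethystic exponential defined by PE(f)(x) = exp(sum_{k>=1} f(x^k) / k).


With f(x) = x + x^2, the exponent is sum_{k>=1} (x^k + x^(2k)) / k = -ln(1 - x) - ln(1 - x^2). Exponentiating:
PE(x + x^2) = 1 / ((1 - x)(1 - x^2)).
This is the generating function for partitions of n into parts of size 1 or 2. The number of 2's can be any j in 0..2, and the rest are 1's, so
[x^4] = floor(4/2) + 1 = 3.

3


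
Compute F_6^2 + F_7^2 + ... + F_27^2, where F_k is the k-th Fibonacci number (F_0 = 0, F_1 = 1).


There is a standard identity sum_{k=0}^{N} F_k^2 = F_N * F_{N+1} (proved inductively from the telescoping relation F_k^2 = F_k F_{k+1} - F_{k-1} F_k). Then
sum_{k=6}^{27} F_k^2 = F_27 F_28 - F_5 F_6.
Computing: F_27 = 196418, F_28 = 317811, F_5 = 5, F_6 = 8.
Sum = 196418 * 317811 - 5 * 8 = 62423800958.

62423800958


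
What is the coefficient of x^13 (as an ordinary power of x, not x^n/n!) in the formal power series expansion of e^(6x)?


The exponential series is e^y = sum_{k>=0} y^k / k!. Substituting y = 6x gives
e^(6x) = sum_{k>=0} 6^k x^k / k!.
So the coefficient of x^n is a^n/n! with a = 6, n = 13:
6^13 / 13! = 13060694016/6227020800 = 52488/25025

52488/25025


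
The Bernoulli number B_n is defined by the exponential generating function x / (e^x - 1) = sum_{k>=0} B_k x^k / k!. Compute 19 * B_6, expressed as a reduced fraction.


Bernoulli numbers can also be computed recursively via B_0 = 1 and sum_{j=0}^{m} C(m+1, j) B_j = 0 for m >= 1. Odd-index Bernoulli numbers vanish for k >= 3.
Computing B_6 = 1/42, so 19 * B_6 = 19 * 1/42 = 19/42.

19/42


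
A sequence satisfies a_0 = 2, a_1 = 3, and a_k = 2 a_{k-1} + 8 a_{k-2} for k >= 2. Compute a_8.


The characteristic equation is t^2 - 2 t - 8 = 0, with roots r_1 = 4 and r_2 = -2 (so c_1 = r_1 + r_2, c_2 = -r_1 r_2 as required).
One can use the closed form a_n = A r_1^n + B r_2^n, but direct iteration is more reliable:
a_0 = 2, a_1 = 3, a_2 = 22, a_3 = 68, a_4 = 312, a_5 = 1168, a_6 = 4832, a_7 = 19008, a_8 = 76672.
So a_8 = 76672.

76672


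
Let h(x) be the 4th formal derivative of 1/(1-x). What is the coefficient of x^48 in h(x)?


Differentiating 4 times: d^4/dx^4 [1/(1-x)] = 4!/(1-x)^5.
The expansion 1/(1-x)^5 = sum_{k>=0} C(k+4, 4) x^k, so the coefficient of x^n in 4!/(1-x)^5 is 4! * C(n+4, 4).
For n = 48: 24 * C(52, 4) = 24 * 270725 = 6497400

6497400


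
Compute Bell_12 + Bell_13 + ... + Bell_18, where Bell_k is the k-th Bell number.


Recall Bell_k counts set partitions of a k-set (with Bell_0 = 1 by convention).
Bell_12 through Bell_18: 4213597, 27644437, 190899322, 1382958545, 10480142147, 82864869804, 682076806159
Sum = 4213597 + 27644437 + 190899322 + 1382958545 + 10480142147 + 82864869804 + 682076806159 = 777027534011.

777027534011


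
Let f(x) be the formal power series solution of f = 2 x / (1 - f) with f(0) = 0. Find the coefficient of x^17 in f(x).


Apply Lagrange inversion: f = 2 x * phi(f) with phi(t) = 1/(1 - t), so
[x^n] f = 2^n * (1/n) [t^(n-1)] phi(t)^n = 2^n * (1/n) [t^(n-1)] (1 - t)^(-n) = 2^n * (1/n) C(2n - 2, n - 1) = 2^n * C_{n-1}.
For n = 17: C_16 = C(32, 16) / 17 = 601080390/17 = 35357670.
With the 2^17 = 131072 factor, the coefficient is 131072 * 35357670 = 4634400522240.

4634400522240


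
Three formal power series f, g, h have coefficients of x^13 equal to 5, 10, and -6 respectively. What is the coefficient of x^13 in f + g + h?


Series addition is componentwise:
5 + 10 + -6
= 9

9


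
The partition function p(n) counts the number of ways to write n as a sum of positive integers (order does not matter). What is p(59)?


Using the generating function prod_{k>=1} 1/(1-x^k), we compute p(59).
By dynamic programming over parts 1 through 59:
p(59) = 831820

831820


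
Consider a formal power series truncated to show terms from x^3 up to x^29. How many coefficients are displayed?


From x^3 to x^29 inclusive, the count is 29 - 3 + 1 = 27.

27


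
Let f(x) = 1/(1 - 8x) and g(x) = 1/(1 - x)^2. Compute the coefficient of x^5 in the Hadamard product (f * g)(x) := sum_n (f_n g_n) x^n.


f has coefficients f_k = 8^k. For g = 1/(1 - x)^2 the coefficient is g_k = C(k + 1, 1) = k + 1. The Hadamard coefficient is (f * g)_k = 8^k * (k + 1).
For k = 5: 8^5 * 6 = 32768 * 6 = 196608.

196608


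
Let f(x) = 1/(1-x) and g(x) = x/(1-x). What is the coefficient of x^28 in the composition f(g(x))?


First simplify the composition: f(g(x)) = 1/(1 - x/(1-x)) = (1-x)/((1-x) - x) = (1-x)/(1-2x).
Now extract the coefficient. Write (1-x)/(1-2x) = 1/(1-2x) - x/(1-2x).
The coefficient of x^n in 1/(1-2x) is 2^n, and in x/(1-2x) is 2^(n-1) (for n >= 1).
So the coefficient of x^28 is 2^28 - 2^27 = 268435456 - 134217728 = 134217728.

134217728


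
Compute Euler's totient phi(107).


phi(n) counts integers in [1, n] coprime to n. Using the multiplicative formula phi(n) = n * prod_{p | n} (1 - 1/p):
107 = 107, so
phi(107) = 107 * (1 - 1/107) = 106.

106


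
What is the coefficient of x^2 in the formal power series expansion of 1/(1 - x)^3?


The negative binomial / multiset identity is
1/(1 - x)^r = sum_{k>=0} C(k + r - 1, r - 1) x^k.
Here r = 3 and k = 2, so the coefficient is
C(2 + 2, 2) = C(4, 2)
= 6

6
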